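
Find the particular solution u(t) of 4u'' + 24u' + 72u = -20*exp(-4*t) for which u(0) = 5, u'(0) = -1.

Divide through by 4: u'' + 6u' + 18u = -5*exp(-4*t).
Characteristic equation r² + 6r + 18 = 0 has discriminant (6)² - 4·(18) = -36 < 0, so r = -3 ± 3i.
Hence u_h = C1*cos(3*t)*exp(-3*t) + C2*exp(-3*t)*sin(3*t).
Try u_p = A*exp(-4*t). Substituting into the equation and dividing by exp(-4*t) gives A = -1/2, so u_p = -exp(-4*t)/2.
General solution: u = -exp(-4*t)/2 + C1*cos(3*t)*exp(-3*t) + C2*exp(-3*t)*sin(3*t).
Apply the initial conditions: u(0) = -1/2 + C1 = 5 and u'(0) = 2 - 3*C1 + 3*C2 = -1. Solving gives C1 = 11/2, C2 = 9/2.

u = -exp(-4*t)/2 + 9*exp(-3*t)*sin(3*t)/2 + 11*cos(3*t)*exp(-3*t)/2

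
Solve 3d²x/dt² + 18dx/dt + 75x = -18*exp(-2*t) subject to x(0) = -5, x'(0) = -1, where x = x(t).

x = -6*exp(-2*t)/17 - 133*exp(-3*t)*sin(4*t)/34 - 79*cos(4*t)*exp(-3*t)/17

Divide through by 3: x'' + 6x' + 25x = -6*exp(-2*t).
Characteristic equation r² + 6r + 25 = 0 has discriminant (6)² - 4·(25) = -64 < 0, so r = -3 ± 4i.
Hence x_h = C1*cos(4*t)*exp(-3*t) + C2*exp(-3*t)*sin(4*t).
Try x_p = A*exp(-2*t). Substituting into the equation and dividing by exp(-2*t) gives A = -6/17, so x_p = -6*exp(-2*t)/17.
General solution: x = -6*exp(-2*t)/17 + C1*cos(4*t)*exp(-3*t) + C2*exp(-3*t)*sin(4*t).
Apply the initial conditions: x(0) = -6/17 + C1 = -5 and x'(0) = 12/17 - 3*C1 + 4*C2 = -1. Solving gives C1 = -79/17, C2 = -133/34.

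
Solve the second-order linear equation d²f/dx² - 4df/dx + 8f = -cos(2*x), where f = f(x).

Characteristic equation r² - 4r + 8 = 0 has discriminant (-4)² - 4·(8) = -16 < 0, so r = 2 ± 2i.
Hence f_h = C1*cos(2*x)*exp(2*x) + C2*exp(2*x)*sin(2*x).
Try f_p = A*cos(2*x) + B*sin(2*x). Substituting and equating the coefficients of cos(2x) and sin(2x) gives A = -1/20, B = 1/10, so f_p = -cos(2*x)/20 + sin(2*x)/10.

f = -cos(2*x)/20 + sin(2*x)/10 + C1*cos(2*x)*exp(2*x) + C2*exp(2*x)*sin(2*x)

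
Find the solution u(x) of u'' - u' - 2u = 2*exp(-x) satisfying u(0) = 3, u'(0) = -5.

Characteristic equation r² - r - 2 = 0 factors as (r - 2)(r + 1) = 0, so r = 2, -1.
Hence u_h = C1*exp(2*x) + C2*exp(-x).
Since exp(-x) solves the homogeneous equation (r = -1 is a root of multiplicity 1), multiply the trial by x. Try u_p = A*x*exp(-x). Substituting into the equation and dividing by exp(-x) gives A = -2/3, so u_p = -2*x*exp(-x)/3.
General solution: u = C1*exp(2*x) + C2*exp(-x) - 2*x*exp(-x)/3.
Apply the initial conditions: u(0) = C1 + C2 = 3 and u'(0) = -2/3 - C2 + 2*C1 = -5. Solving gives C1 = -4/9, C2 = 31/9.

u = -4*exp(2*x)/9 + 31*exp(-x)/9 - 2*x*exp(-x)/3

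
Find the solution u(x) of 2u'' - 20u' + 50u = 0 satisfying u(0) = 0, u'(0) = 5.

u = 5*x*exp(5*x)

Divide through by 2: u'' - 10u' + 25u = 0.
Characteristic equation r² - 10r + 25 = 0 has discriminant (-10)² - 4·(25) = 0, so r = 5 is a repeated root.
Hence u_h = (C1 + C2*x)*exp(5*x).
Apply the initial conditions: u(0) = C1 = 0 and u'(0) = C2 + 5*C1 = 5. Solving gives C1 = 0, C2 = 5.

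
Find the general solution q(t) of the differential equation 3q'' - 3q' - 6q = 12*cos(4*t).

q = -18*cos(4*t)/85 - 4*sin(4*t)/85 + C1*exp(-t) + C2*exp(2*t)

Divide through by 3: q'' - q' - 2q = 4*cos(4*t).
Characteristic equation r² - r - 2 = 0 factors as (r + 1)(r - 2) = 0, so r = -1, 2.
Hence q_h = C1*exp(-t) + C2*exp(2*t).
Try q_p = A*cos(4*t) + B*sin(4*t). Substituting and equating the coefficients of cos(4t) and sin(4t) gives A = -18/85, B = -4/85, so q_p = -18*cos(4*t)/85 - 4*sin(4*t)/85.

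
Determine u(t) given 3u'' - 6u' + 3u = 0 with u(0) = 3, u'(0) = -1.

u = 3*exp(t) - 4*t*exp(t)

Divide through by 3: u'' - 2u' + u = 0.
Characteristic equation r² - 2r + 1 = 0 has discriminant (-2)² - 4·(1) = 0, so r = 1 is a repeated root.
Hence u_h = (C1 + C2*t)*exp(t).
Apply the initial conditions: u(0) = C1 = 3 and u'(0) = C1 + C2 = -1. Solving gives C1 = 3, C2 = -4.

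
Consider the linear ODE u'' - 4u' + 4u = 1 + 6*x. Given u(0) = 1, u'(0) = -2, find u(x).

u = 7/4 - 3*exp(2*x)/4 + 3*x/2 - 2*x*exp(2*x)

Characteristic equation r² - 4r + 4 = 0 has discriminant (-4)² - 4·(4) = 0, so r = 2 is a repeated root.
Hence u_h = (C1 + C2*x)*exp(2*x).
For the particular solution try u_p = A0 + A1*x. Substituting and matching coefficients of each power of x gives A0 = 7/4, A1 = 3/2, so u_p = 7/4 + 3*x/2.
General solution: u = 7/4 + 3*x/2 + C1*exp(2*x) + C2*x*exp(2*x).
Apply the initial conditions: u(0) = 7/4 + C1 = 1 and u'(0) = 3/2 + C2 + 2*C1 = -2. Solving gives C1 = -3/4, C2 = -2.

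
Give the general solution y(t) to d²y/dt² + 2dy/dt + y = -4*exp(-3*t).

Characteristic equation r² + 2r + 1 = 0 has discriminant (2)² - 4·(1) = 0, so r = -1 is a repeated root.
Hence y_h = (C1 + C2*t)*exp(-t).
Try y_p = A*exp(-3*t). Substituting into the equation and dividing by exp(-3*t) gives A = -1, so y_p = -exp(-3*t).

y = -exp(-3*t) + C1*exp(-t) + C2*t*exp(-t)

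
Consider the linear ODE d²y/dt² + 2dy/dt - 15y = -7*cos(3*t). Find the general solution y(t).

y = -7*sin(3*t)/102 + 14*cos(3*t)/51 + C1*exp(3*t) + C2*exp(-5*t)

Characteristic equation r² + 2r - 15 = 0 factors as (r - 3)(r + 5) = 0, so r = 3, -5.
Hence y_h = C1*exp(3*t) + C2*exp(-5*t).
Try y_p = A*cos(3*t) + B*sin(3*t). Substituting and equating the coefficients of cos(3t) and sin(3t) gives A = 14/51, B = -7/102, so y_p = -7*sin(3*t)/102 + 14*cos(3*t)/51.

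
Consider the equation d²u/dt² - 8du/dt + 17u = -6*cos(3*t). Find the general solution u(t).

Characteristic equation r² - 8r + 17 = 0 has discriminant (-8)² - 4·(17) = -4 < 0, so r = 4 ± i.
Hence u_h = C1*cos(t)*exp(4*t) + C2*exp(4*t)*sin(t).
Try u_p = A*cos(3*t) + B*sin(3*t). Substituting and equating the coefficients of cos(3t) and sin(3t) gives A = -3/40, B = 9/40, so u_p = -3*cos(3*t)/40 + 9*sin(3*t)/40.

u = -3*cos(3*t)/40 + 9*sin(3*t)/40 + C1*cos(t)*exp(4*t) + C2*exp(4*t)*sin(t)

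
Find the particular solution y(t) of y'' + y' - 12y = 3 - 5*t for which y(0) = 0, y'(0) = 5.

Characteristic equation r² + r - 12 = 0 factors as (r + 4)(r - 3) = 0, so r = -4, 3.
Hence y_h = C1*exp(-4*t) + C2*exp(3*t).
For the particular solution try y_p = A0 + A1*t. Substituting and matching coefficients of each power of t gives A0 = -31/144, A1 = 5/12, so y_p = -31/144 + 5*t/12.
General solution: y = -31/144 + 5*t/12 + C1*exp(-4*t) + C2*exp(3*t).
Apply the initial conditions: y(0) = -31/144 + C1 + C2 = 0 and y'(0) = 5/12 - 4*C1 + 3*C2 = 5. Solving gives C1 = -9/16, C2 = 7/9.

y = -31/144 - 9*exp(-4*t)/16 + 5*t/12 + 7*exp(3*t)/9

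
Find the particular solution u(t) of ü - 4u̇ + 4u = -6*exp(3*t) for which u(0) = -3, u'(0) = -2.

u = -6*exp(3*t) + 3*exp(2*t) + 10*t*exp(2*t)

Characteristic equation r² - 4r + 4 = 0 has discriminant (-4)² - 4·(4) = 0, so r = 2 is a repeated root.
Hence u_h = (C1 + C2*t)*exp(2*t).
Try u_p = A*exp(3*t). Substituting into the equation and dividing by exp(3*t) gives A = -6, so u_p = -6*exp(3*t).
General solution: u = -6*exp(3*t) + C1*exp(2*t) + C2*t*exp(2*t).
Apply the initial conditions: u(0) = -6 + C1 = -3 and u'(0) = -18 + C2 + 2*C1 = -2. Solving gives C1 = 3, C2 = 10.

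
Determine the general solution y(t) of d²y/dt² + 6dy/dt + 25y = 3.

y = 3/25 + C1*cos(4*t)*exp(-3*t) + C2*exp(-3*t)*sin(4*t)

Characteristic equation r² + 6r + 25 = 0 has discriminant (6)² - 4·(25) = -64 < 0, so r = -3 ± 4i.
Hence y_h = C1*cos(4*t)*exp(-3*t) + C2*exp(-3*t)*sin(4*t).
For the particular solution try y_p = A0. Substituting and matching coefficients of each power of t gives A0 = 3/25, so y_p = 3/25.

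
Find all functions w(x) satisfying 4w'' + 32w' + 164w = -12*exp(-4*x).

Divide through by 4: w'' + 8w' + 41w = -3*exp(-4*x).
Characteristic equation r² + 8r + 41 = 0 has discriminant (8)² - 4·(41) = -100 < 0, so r = -4 ± 5i.
Hence w_h = C1*cos(5*x)*exp(-4*x) + C2*exp(-4*x)*sin(5*x).
Try w_p = A*exp(-4*x). Substituting into the equation and dividing by exp(-4*x) gives A = -3/25, so w_p = -3*exp(-4*x)/25.

w = -3*exp(-4*x)/25 + C1*cos(5*x)*exp(-4*x) + C2*exp(-4*x)*sin(5*x)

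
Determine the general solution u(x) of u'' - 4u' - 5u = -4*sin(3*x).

Characteristic equation r² - 4r - 5 = 0 factors as (r + 1)(r - 5) = 0, so r = -1, 5.
Hence u_h = C1*exp(-x) + C2*exp(5*x).
Try u_p = A*cos(3*x) + B*sin(3*x). Substituting and equating the coefficients of cos(3x) and sin(3x) gives A = -12/85, B = 14/85, so u_p = -12*cos(3*x)/85 + 14*sin(3*x)/85.

u = -12*cos(3*x)/85 + 14*sin(3*x)/85 + C1*exp(-x) + C2*exp(5*x)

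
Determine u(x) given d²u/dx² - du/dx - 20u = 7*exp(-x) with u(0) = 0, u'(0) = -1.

u = -7*exp(-x)/18 + exp(5*x)/54 + 10*exp(-4*x)/27

Characteristic equation r² - r - 20 = 0 factors as (r - 5)(r + 4) = 0, so r = 5, -4.
Hence u_h = C1*exp(5*x) + C2*exp(-4*x).
Try u_p = A*exp(-x). Substituting into the equation and dividing by exp(-x) gives A = -7/18, so u_p = -7*exp(-x)/18.
General solution: u = -7*exp(-x)/18 + C1*exp(5*x) + C2*exp(-4*x).
Apply the initial conditions: u(0) = -7/18 + C1 + C2 = 0 and u'(0) = 7/18 - 4*C2 + 5*C1 = -1. Solving gives C1 = 1/54, C2 = 10/27.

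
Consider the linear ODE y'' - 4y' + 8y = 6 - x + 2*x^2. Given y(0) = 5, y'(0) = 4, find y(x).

y = 3/4 + x**2/4 + x/8 - 37*exp(2*x)*sin(2*x)/16 + 17*cos(2*x)*exp(2*x)/4

Characteristic equation r² - 4r + 8 = 0 has discriminant (-4)² - 4·(8) = -16 < 0, so r = 2 ± 2i.
Hence y_h = C1*cos(2*x)*exp(2*x) + C2*exp(2*x)*sin(2*x).
For the particular solution try y_p = A0 + A1*x + A2*x^2. Substituting and matching coefficients of each power of x gives A0 = 3/4, A1 = 1/8, A2 = 1/4, so y_p = 3/4 + x^2/4 + x/8.
General solution: y = 3/4 + x^2/4 + x/8 + C1*cos(2*x)*exp(2*x) + C2*exp(2*x)*sin(2*x).
Apply the initial conditions: y(0) = 3/4 + C1 = 5 and y'(0) = 1/8 + 2*C1 + 2*C2 = 4. Solving gives C1 = 17/4, C2 = -37/16.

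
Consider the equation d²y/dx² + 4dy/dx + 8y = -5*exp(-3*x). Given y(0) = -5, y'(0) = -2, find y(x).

y = -exp(-3*x) - 4*cos(2*x)*exp(-2*x) - 13*exp(-2*x)*sin(2*x)/2

Characteristic equation r² + 4r + 8 = 0 has discriminant (4)² - 4·(8) = -16 < 0, so r = -2 ± 2i.
Hence y_h = C1*cos(2*x)*exp(-2*x) + C2*exp(-2*x)*sin(2*x).
Try y_p = A*exp(-3*x). Substituting into the equation and dividing by exp(-3*x) gives A = -1, so y_p = -exp(-3*x).
General solution: y = -exp(-3*x) + C1*cos(2*x)*exp(-2*x) + C2*exp(-2*x)*sin(2*x).
Apply the initial conditions: y(0) = -1 + C1 = -5 and y'(0) = 3 - 2*C1 + 2*C2 = -2. Solving gives C1 = -4, C2 = -13/2.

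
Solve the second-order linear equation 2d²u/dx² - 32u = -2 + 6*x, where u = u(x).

u = 1/16 - 3*x/16 + C1*exp(-4*x) + C2*exp(4*x)

Divide through by 2: u'' - 16u = -1 + 3*x.
Characteristic equation r² - 16 = 0 factors as (r + 4)(r - 4) = 0, so r = -4, 4.
Hence u_h = C1*exp(-4*x) + C2*exp(4*x).
For the particular solution try u_p = A0 + A1*x. Substituting and matching coefficients of each power of x gives A0 = 1/16, A1 = -3/16, so u_p = 1/16 - 3*x/16.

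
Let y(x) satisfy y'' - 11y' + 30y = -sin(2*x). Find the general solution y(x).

Characteristic equation r² - 11r + 30 = 0 factors as (r - 5)(r - 6) = 0, so r = 5, 6.
Hence y_h = C1*exp(5*x) + C2*exp(6*x).
Try y_p = A*cos(2*x) + B*sin(2*x). Substituting and equating the coefficients of cos(2x) and sin(2x) gives A = -11/580, B = -13/580, so y_p = -13*sin(2*x)/580 - 11*cos(2*x)/580.

y = -13*sin(2*x)/580 - 11*cos(2*x)/580 + C1*exp(5*x) + C2*exp(6*x)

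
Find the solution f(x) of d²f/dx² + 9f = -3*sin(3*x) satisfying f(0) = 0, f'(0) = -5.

Characteristic equation r² + 9 = 0 has discriminant (0)² - 4·(9) = -36 < 0, so r = ± 3i.
Hence f_h = C1*cos(3*x) + C2*sin(3*x).
Since ±3i are characteristic roots, multiply the trial by x. Try f_p = x*(A*cos(3*x) + B*sin(3*x)). Substituting and equating the coefficients of cos(3x) and sin(3x) gives A = 1/2, B = 0, so f_p = x*cos(3*x)/2.
General solution: f = C1*cos(3*x) + C2*sin(3*x) + x*cos(3*x)/2.
Apply the initial conditions: f(0) = C1 = 0 and f'(0) = 1/2 + 3*C2 = -5. Solving gives C1 = 0, C2 = -11/6.

f = -11*sin(3*x)/6 + x*cos(3*x)/2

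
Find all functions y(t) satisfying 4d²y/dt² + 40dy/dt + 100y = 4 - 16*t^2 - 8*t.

Divide through by 4: y'' + 10y' + 25y = 1 - 4*t^2 - 2*t.
Characteristic equation r² + 10r + 25 = 0 has discriminant (10)² - 4·(25) = 0, so r = -5 is a repeated root.
Hence y_h = (C1 + C2*t)*exp(-5*t).
For the particular solution try y_p = A0 + A1*t + A2*t^2. Substituting and matching coefficients of each power of t gives A0 = 21/625, A1 = 6/125, A2 = -4/25, so y_p = 21/625 - 4*t^2/25 + 6*t/125.

y = 21/625 - 4*t**2/25 + 6*t/125 + C1*exp(-5*t) + C2*t*exp(-5*t)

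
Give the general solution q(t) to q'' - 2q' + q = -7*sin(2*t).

Characteristic equation r² - 2r + 1 = 0 has discriminant (-2)² - 4·(1) = 0, so r = 1 is a repeated root.
Hence q_h = (C1 + C2*t)*exp(t).
Try q_p = A*cos(2*t) + B*sin(2*t). Substituting and equating the coefficients of cos(2t) and sin(2t) gives A = -28/25, B = 21/25, so q_p = -28*cos(2*t)/25 + 21*sin(2*t)/25.

q = -28*cos(2*t)/25 + 21*sin(2*t)/25 + C1*exp(t) + C2*t*exp(t)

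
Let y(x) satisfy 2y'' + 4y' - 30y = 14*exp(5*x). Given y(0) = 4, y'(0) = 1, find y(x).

Divide through by 2: y'' + 2y' - 15y = 7*exp(5*x).
Characteristic equation r² + 2r - 15 = 0 factors as (r + 5)(r - 3) = 0, so r = -5, 3.
Hence y_h = C1*exp(-5*x) + C2*exp(3*x).
Try y_p = A*exp(5*x). Substituting into the equation and dividing by exp(5*x) gives A = 7/20, so y_p = 7*exp(5*x)/20.
General solution: y = 7*exp(5*x)/20 + C1*exp(-5*x) + C2*exp(3*x).
Apply the initial conditions: y(0) = 7/20 + C1 + C2 = 4 and y'(0) = 7/4 - 5*C1 + 3*C2 = 1. Solving gives C1 = 117/80, C2 = 35/16.

y = 7*exp(5*x)/20 + 35*exp(3*x)/16 + 117*exp(-5*x)/80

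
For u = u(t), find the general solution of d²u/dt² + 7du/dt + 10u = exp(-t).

Characteristic equation r² + 7r + 10 = 0 factors as (r + 2)(r + 5) = 0, so r = -2, -5.
Hence u_h = C1*exp(-2*t) + C2*exp(-5*t).
Try u_p = A*exp(-t). Substituting into the equation and dividing by exp(-t) gives A = 1/4, so u_p = exp(-t)/4.

u = exp(-t)/4 + C1*exp(-2*t) + C2*exp(-5*t)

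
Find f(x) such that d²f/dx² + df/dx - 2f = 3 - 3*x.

f = -3/4 + 3*x/2 + C1*exp(x) + C2*exp(-2*x)

Characteristic equation r² + r - 2 = 0 factors as (r - 1)(r + 2) = 0, so r = 1, -2.
Hence f_h = C1*exp(x) + C2*exp(-2*x).
For the particular solution try f_p = A0 + A1*x. Substituting and matching coefficients of each power of x gives A0 = -3/4, A1 = 3/2, so f_p = -3/4 + 3*x/2.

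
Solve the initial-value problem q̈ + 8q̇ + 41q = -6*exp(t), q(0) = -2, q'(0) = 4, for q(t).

Characteristic equation r² + 8r + 41 = 0 has discriminant (8)² - 4·(41) = -100 < 0, so r = -4 ± 5i.
Hence q_h = C1*cos(5*t)*exp(-4*t) + C2*exp(-4*t)*sin(5*t).
Try q_p = A*exp(t). Substituting into the equation and dividing by exp(t) gives A = -3/25, so q_p = -3*exp(t)/25.
General solution: q = -3*exp(t)/25 + C1*cos(5*t)*exp(-4*t) + C2*exp(-4*t)*sin(5*t).
Apply the initial conditions: q(0) = -3/25 + C1 = -2 and q'(0) = -3/25 - 4*C1 + 5*C2 = 4. Solving gives C1 = -47/25, C2 = -17/25.

q = -3*exp(t)/25 - 47*cos(5*t)*exp(-4*t)/25 - 17*exp(-4*t)*sin(5*t)/25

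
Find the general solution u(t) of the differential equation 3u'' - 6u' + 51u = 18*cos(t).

u = -3*sin(t)/65 + 24*cos(t)/65 + C1*cos(4*t)*exp(t) + C2*exp(t)*sin(4*t)

Divide through by 3: u'' - 2u' + 17u = 6*cos(t).
Characteristic equation r² - 2r + 17 = 0 has discriminant (-2)² - 4·(17) = -64 < 0, so r = 1 ± 4i.
Hence u_h = C1*cos(4*t)*exp(t) + C2*exp(t)*sin(4*t).
Try u_p = A*cos(t) + B*sin(t). Substituting and equating the coefficients of cos(t) and sin(t) gives A = 24/65, B = -3/65, so u_p = -3*sin(t)/65 + 24*cos(t)/65.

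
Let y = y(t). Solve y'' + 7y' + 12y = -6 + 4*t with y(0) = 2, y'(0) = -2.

Characteristic equation r² + 7r + 12 = 0 factors as (r + 3)(r + 4) = 0, so r = -3, -4.
Hence y_h = C1*exp(-3*t) + C2*exp(-4*t).
For the particular solution try y_p = A0 + A1*t. Substituting and matching coefficients of each power of t gives A0 = -25/36, A1 = 1/3, so y_p = -25/36 + t/3.
General solution: y = -25/36 + t/3 + C1*exp(-3*t) + C2*exp(-4*t).
Apply the initial conditions: y(0) = -25/36 + C1 + C2 = 2 and y'(0) = 1/3 - 4*C2 - 3*C1 = -2. Solving gives C1 = 76/9, C2 = -23/4.

y = -25/36 - 23*exp(-4*t)/4 + t/3 + 76*exp(-3*t)/9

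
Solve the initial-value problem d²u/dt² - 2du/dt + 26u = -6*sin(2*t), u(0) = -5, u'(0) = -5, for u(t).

Characteristic equation r² - 2r + 26 = 0 has discriminant (-2)² - 4·(26) = -100 < 0, so r = 1 ± 5i.
Hence u_h = C1*cos(5*t)*exp(t) + C2*exp(t)*sin(5*t).
Try u_p = A*cos(2*t) + B*sin(2*t). Substituting and equating the coefficients of cos(2t) and sin(2t) gives A = -6/125, B = -33/125, so u_p = -33*sin(2*t)/125 - 6*cos(2*t)/125.
General solution: u = -33*sin(2*t)/125 - 6*cos(2*t)/125 + C1*cos(5*t)*exp(t) + C2*exp(t)*sin(5*t).
Apply the initial conditions: u(0) = -6/125 + C1 = -5 and u'(0) = -66/125 + C1 + 5*C2 = -5. Solving gives C1 = -619/125, C2 = 12/125.

u = -33*sin(2*t)/125 - 6*cos(2*t)/125 - 619*cos(5*t)*exp(t)/125 + 12*exp(t)*sin(5*t)/125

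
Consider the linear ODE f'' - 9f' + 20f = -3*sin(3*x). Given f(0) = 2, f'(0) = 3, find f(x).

Characteristic equation r² - 9r + 20 = 0 factors as (r - 5)(r - 4) = 0, so r = 5, 4.
Hence f_h = C1*exp(5*x) + C2*exp(4*x).
Try f_p = A*cos(3*x) + B*sin(3*x). Substituting and equating the coefficients of cos(3x) and sin(3x) gives A = -81/850, B = -33/850, so f_p = -81*cos(3*x)/850 - 33*sin(3*x)/850.
General solution: f = -81*cos(3*x)/850 - 33*sin(3*x)/850 + C1*exp(5*x) + C2*exp(4*x).
Apply the initial conditions: f(0) = -81/850 + C1 + C2 = 2 and f'(0) = -99/850 + 4*C2 + 5*C1 = 3. Solving gives C1 = -179/34, C2 = 184/25.

f = -179*exp(5*x)/34 - 81*cos(3*x)/850 - 33*sin(3*x)/850 + 184*exp(4*x)/25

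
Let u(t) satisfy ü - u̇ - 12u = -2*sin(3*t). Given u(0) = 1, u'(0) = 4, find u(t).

u = -cos(3*t)/75 + exp(-3*t)/21 + 7*sin(3*t)/75 + 169*exp(4*t)/175

Characteristic equation r² - r - 12 = 0 factors as (r + 3)(r - 4) = 0, so r = -3, 4.
Hence u_h = C1*exp(-3*t) + C2*exp(4*t).
Try u_p = A*cos(3*t) + B*sin(3*t). Substituting and equating the coefficients of cos(3t) and sin(3t) gives A = -1/75, B = 7/75, so u_p = -cos(3*t)/75 + 7*sin(3*t)/75.
General solution: u = -cos(3*t)/75 + 7*sin(3*t)/75 + C1*exp(-3*t) + C2*exp(4*t).
Apply the initial conditions: u(0) = -1/75 + C1 + C2 = 1 and u'(0) = 7/25 - 3*C1 + 4*C2 = 4. Solving gives C1 = 1/21, C2 = 169/175.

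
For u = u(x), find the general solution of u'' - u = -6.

u = 6 + C1*exp(x) + C2*exp(-x)

Characteristic equation r² - 1 = 0 factors as (r - 1)(r + 1) = 0, so r = 1, -1.
Hence u_h = C1*exp(x) + C2*exp(-x).
For the particular solution try u_p = A0. Substituting and matching coefficients of each power of x gives A0 = 6, so u_p = 6.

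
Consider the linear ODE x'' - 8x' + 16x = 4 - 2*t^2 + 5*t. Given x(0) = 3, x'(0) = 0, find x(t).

Characteristic equation r² - 8r + 16 = 0 has discriminant (-8)² - 4·(16) = 0, so r = 4 is a repeated root.
Hence x_h = (C1 + C2*t)*exp(4*t).
For the particular solution try x_p = A0 + A1*t + A2*t^2. Substituting and matching coefficients of each power of t gives A0 = 23/64, A1 = 3/16, A2 = -1/8, so x_p = 23/64 - t^2/8 + 3*t/16.
General solution: x = 23/64 - t^2/8 + 3*t/16 + C1*exp(4*t) + C2*t*exp(4*t).
Apply the initial conditions: x(0) = 23/64 + C1 = 3 and x'(0) = 3/16 + C2 + 4*C1 = 0. Solving gives C1 = 169/64, C2 = -43/4.

x = 23/64 - t**2/8 + 3*t/16 + 169*exp(4*t)/64 - 43*t*exp(4*t)/4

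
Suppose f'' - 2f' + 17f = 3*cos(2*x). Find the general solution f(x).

f = -12*sin(2*x)/185 + 39*cos(2*x)/185 + C1*cos(4*x)*exp(x) + C2*exp(x)*sin(4*x)

Characteristic equation r² - 2r + 17 = 0 has discriminant (-2)² - 4·(17) = -64 < 0, so r = 1 ± 4i.
Hence f_h = C1*cos(4*x)*exp(x) + C2*exp(x)*sin(4*x).
Try f_p = A*cos(2*x) + B*sin(2*x). Substituting and equating the coefficients of cos(2x) and sin(2x) gives A = 39/185, B = -12/185, so f_p = -12*sin(2*x)/185 + 39*cos(2*x)/185.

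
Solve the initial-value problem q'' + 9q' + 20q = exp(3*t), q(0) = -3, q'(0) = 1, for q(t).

q = -99*exp(-4*t)/7 + exp(3*t)/56 + 89*exp(-5*t)/8

Characteristic equation r² + 9r + 20 = 0 factors as (r + 5)(r + 4) = 0, so r = -5, -4.
Hence q_h = C1*exp(-5*t) + C2*exp(-4*t).
Try q_p = A*exp(3*t). Substituting into the equation and dividing by exp(3*t) gives A = 1/56, so q_p = exp(3*t)/56.
General solution: q = exp(3*t)/56 + C1*exp(-5*t) + C2*exp(-4*t).
Apply the initial conditions: q(0) = 1/56 + C1 + C2 = -3 and q'(0) = 3/56 - 5*C1 - 4*C2 = 1. Solving gives C1 = 89/8, C2 = -99/7.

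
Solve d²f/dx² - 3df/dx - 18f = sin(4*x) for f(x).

Characteristic equation r² - 3r - 18 = 0 factors as (r - 6)(r + 3) = 0, so r = 6, -3.
Hence f_h = C1*exp(6*x) + C2*exp(-3*x).
Try f_p = A*cos(4*x) + B*sin(4*x). Substituting and equating the coefficients of cos(4x) and sin(4x) gives A = 3/325, B = -17/650, so f_p = -17*sin(4*x)/650 + 3*cos(4*x)/325.

f = -17*sin(4*x)/650 + 3*cos(4*x)/325 + C1*exp(6*x) + C2*exp(-3*x)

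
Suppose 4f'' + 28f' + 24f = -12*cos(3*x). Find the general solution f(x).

f = -7*sin(3*x)/50 + cos(3*x)/50 + C1*exp(-x) + C2*exp(-6*x)

Divide through by 4: f'' + 7f' + 6f = -3*cos(3*x).
Characteristic equation r² + 7r + 6 = 0 factors as (r + 1)(r + 6) = 0, so r = -1, -6.
Hence f_h = C1*exp(-x) + C2*exp(-6*x).
Try f_p = A*cos(3*x) + B*sin(3*x). Substituting and equating the coefficients of cos(3x) and sin(3x) gives A = 1/50, B = -7/50, so f_p = -7*sin(3*x)/50 + cos(3*x)/50.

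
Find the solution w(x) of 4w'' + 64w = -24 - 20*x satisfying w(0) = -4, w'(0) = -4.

Divide through by 4: w'' + 16w = -6 - 5*x.
Characteristic equation r² + 16 = 0 has discriminant (0)² - 4·(16) = -64 < 0, so r = ± 4i.
Hence w_h = C1*cos(4*x) + C2*sin(4*x).
For the particular solution try w_p = A0 + A1*x. Substituting and matching coefficients of each power of x gives A0 = -3/8, A1 = -5/16, so w_p = -3/8 - 5*x/16.
General solution: w = -3/8 - 5*x/16 + C1*cos(4*x) + C2*sin(4*x).
Apply the initial conditions: w(0) = -3/8 + C1 = -4 and w'(0) = -5/16 + 4*C2 = -4. Solving gives C1 = -29/8, C2 = -59/64.

w = -3/8 - 59*sin(4*x)/64 - 29*cos(4*x)/8 - 5*x/16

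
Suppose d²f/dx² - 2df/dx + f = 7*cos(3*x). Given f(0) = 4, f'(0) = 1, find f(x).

Characteristic equation r² - 2r + 1 = 0 has discriminant (-2)² - 4·(1) = 0, so r = 1 is a repeated root.
Hence f_h = (C1 + C2*x)*exp(x).
Try f_p = A*cos(3*x) + B*sin(3*x). Substituting and equating the coefficients of cos(3x) and sin(3x) gives A = -14/25, B = -21/50, so f_p = -21*sin(3*x)/50 - 14*cos(3*x)/25.
General solution: f = -21*sin(3*x)/50 - 14*cos(3*x)/25 + C1*exp(x) + C2*x*exp(x).
Apply the initial conditions: f(0) = -14/25 + C1 = 4 and f'(0) = -63/50 + C1 + C2 = 1. Solving gives C1 = 114/25, C2 = -23/10.

f = -21*sin(3*x)/50 - 14*cos(3*x)/25 + 114*exp(x)/25 - 23*x*exp(x)/10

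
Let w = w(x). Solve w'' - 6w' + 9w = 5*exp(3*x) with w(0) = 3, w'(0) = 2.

Characteristic equation r² - 6r + 9 = 0 has discriminant (-6)² - 4·(9) = 0, so r = 3 is a repeated root.
Hence w_h = (C1 + C2*x)*exp(3*x).
Since exp(3*x) solves the homogeneous equation (r = 3 is a root of multiplicity 2), multiply the trial by x^2. Try w_p = A*x^2*exp(3*x). Substituting into the equation and dividing by exp(3*x) gives A = 5/2, so w_p = 5*x^2*exp(3*x)/2.
General solution: w = C1*exp(3*x) + 5*x^2*exp(3*x)/2 + C2*x*exp(3*x).
Apply the initial conditions: w(0) = C1 = 3 and w'(0) = C2 + 3*C1 = 2. Solving gives C1 = 3, C2 = -7.

w = 3*exp(3*x) - 7*x*exp(3*x) + 5*x**2*exp(3*x)/2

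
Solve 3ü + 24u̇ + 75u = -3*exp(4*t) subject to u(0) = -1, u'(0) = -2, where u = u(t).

u = -exp(4*t)/73 - 430*exp(-4*t)*sin(3*t)/219 - 72*cos(3*t)*exp(-4*t)/73

Divide through by 3: u'' + 8u' + 25u = -exp(4*t).
Characteristic equation r² + 8r + 25 = 0 has discriminant (8)² - 4·(25) = -36 < 0, so r = -4 ± 3i.
Hence u_h = C1*cos(3*t)*exp(-4*t) + C2*exp(-4*t)*sin(3*t).
Try u_p = A*exp(4*t). Substituting into the equation and dividing by exp(4*t) gives A = -1/73, so u_p = -exp(4*t)/73.
General solution: u = -exp(4*t)/73 + C1*cos(3*t)*exp(-4*t) + C2*exp(-4*t)*sin(3*t).
Apply the initial conditions: u(0) = -1/73 + C1 = -1 and u'(0) = -4/73 - 4*C1 + 3*C2 = -2. Solving gives C1 = -72/73, C2 = -430/219.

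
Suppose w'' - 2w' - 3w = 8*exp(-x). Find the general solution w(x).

w = C1*exp(3*x) + C2*exp(-x) - 2*x*exp(-x)

Characteristic equation r² - 2r - 3 = 0 factors as (r - 3)(r + 1) = 0, so r = 3, -1.
Hence w_h = C1*exp(3*x) + C2*exp(-x).
Since exp(-x) solves the homogeneous equation (r = -1 is a root of multiplicity 1), multiply the trial by x. Try w_p = A*x*exp(-x). Substituting into the equation and dividing by exp(-x) gives A = -2, so w_p = -2*x*exp(-x).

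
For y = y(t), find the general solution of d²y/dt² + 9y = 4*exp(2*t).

y = 4*exp(2*t)/13 + C1*cos(3*t) + C2*sin(3*t)

Characteristic equation r² + 9 = 0 has discriminant (0)² - 4·(9) = -36 < 0, so r = ± 3i.
Hence y_h = C1*cos(3*t) + C2*sin(3*t).
Try y_p = A*exp(2*t). Substituting into the equation and dividing by exp(2*t) gives A = 4/13, so y_p = 4*exp(2*t)/13.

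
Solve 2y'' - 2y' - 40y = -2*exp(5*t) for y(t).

y = C1*exp(-4*t) + C2*exp(5*t) - t*exp(5*t)/9

Divide through by 2: y'' - y' - 20y = -exp(5*t).
Characteristic equation r² - r - 20 = 0 factors as (r + 4)(r - 5) = 0, so r = -4, 5.
Hence y_h = C1*exp(-4*t) + C2*exp(5*t).
Since exp(5*t) solves the homogeneous equation (r = 5 is a root of multiplicity 1), multiply the trial by t. Try y_p = A*t*exp(5*t). Substituting into the equation and dividing by exp(5*t) gives A = -1/9, so y_p = -t*exp(5*t)/9.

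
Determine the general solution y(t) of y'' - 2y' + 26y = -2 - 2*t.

y = -14/169 - t/13 + C1*cos(5*t)*exp(t) + C2*exp(t)*sin(5*t)

Characteristic equation r² - 2r + 26 = 0 has discriminant (-2)² - 4·(26) = -100 < 0, so r = 1 ± 5i.
Hence y_h = C1*cos(5*t)*exp(t) + C2*exp(t)*sin(5*t).
For the particular solution try y_p = A0 + A1*t. Substituting and matching coefficients of each power of t gives A0 = -14/169, A1 = -1/13, so y_p = -14/169 - t/13.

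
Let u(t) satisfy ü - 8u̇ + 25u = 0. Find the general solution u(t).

u = C1*cos(3*t)*exp(4*t) + C2*exp(4*t)*sin(3*t)

Characteristic equation r² - 8r + 25 = 0 has discriminant (-8)² - 4·(25) = -36 < 0, so r = 4 ± 3i.
Hence u_h = C1*cos(3*t)*exp(4*t) + C2*exp(4*t)*sin(3*t).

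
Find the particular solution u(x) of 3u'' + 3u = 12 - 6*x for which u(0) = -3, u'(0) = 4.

Divide through by 3: u'' + u = 4 - 2*x.
Characteristic equation r² + 1 = 0 has discriminant (0)² - 4·(1) = -4 < 0, so r = ± i.
Hence u_h = C1*cos(x) + C2*sin(x).
For the particular solution try u_p = A0 + A1*x. Substituting and matching coefficients of each power of x gives A0 = 4, A1 = -2, so u_p = 4 - 2*x.
General solution: u = 4 - 2*x + C1*cos(x) + C2*sin(x).
Apply the initial conditions: u(0) = 4 + C1 = -3 and u'(0) = -2 + C2 = 4. Solving gives C1 = -7, C2 = 6.

u = 4 - 7*cos(x) - 2*x + 6*sin(x)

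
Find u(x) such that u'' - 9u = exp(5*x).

u = exp(5*x)/16 + C1*exp(-3*x) + C2*exp(3*x)

Characteristic equation r² - 9 = 0 factors as (r + 3)(r - 3) = 0, so r = -3, 3.
Hence u_h = C1*exp(-3*x) + C2*exp(3*x).
Try u_p = A*exp(5*x). Substituting into the equation and dividing by exp(5*x) gives A = 1/16, so u_p = exp(5*x)/16.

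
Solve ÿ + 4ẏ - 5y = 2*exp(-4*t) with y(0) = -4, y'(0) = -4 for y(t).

Characteristic equation r² + 4r - 5 = 0 factors as (r + 5)(r - 1) = 0, so r = -5, 1.
Hence y_h = C1*exp(-5*t) + C2*exp(t).
Try y_p = A*exp(-4*t). Substituting into the equation and dividing by exp(-4*t) gives A = -2/5, so y_p = -2*exp(-4*t)/5.
General solution: y = -2*exp(-4*t)/5 + C1*exp(-5*t) + C2*exp(t).
Apply the initial conditions: y(0) = -2/5 + C1 + C2 = -4 and y'(0) = 8/5 + C2 - 5*C1 = -4. Solving gives C1 = 1/3, C2 = -59/15.

y = -59*exp(t)/15 - 2*exp(-4*t)/5 + exp(-5*t)/3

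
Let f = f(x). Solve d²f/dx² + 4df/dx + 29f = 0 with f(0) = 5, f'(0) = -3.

f = 5*cos(5*x)*exp(-2*x) + 7*exp(-2*x)*sin(5*x)/5

Characteristic equation r² + 4r + 29 = 0 has discriminant (4)² - 4·(29) = -100 < 0, so r = -2 ± 5i.
Hence f_h = C1*cos(5*x)*exp(-2*x) + C2*exp(-2*x)*sin(5*x).
Apply the initial conditions: f(0) = C1 = 5 and f'(0) = -2*C1 + 5*C2 = -3. Solving gives C1 = 5, C2 = 7/5.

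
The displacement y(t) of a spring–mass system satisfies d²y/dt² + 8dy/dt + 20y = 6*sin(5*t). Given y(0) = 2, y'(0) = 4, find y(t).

y = -48*cos(5*t)/325 - 6*sin(5*t)/325 + 698*cos(2*t)*exp(-4*t)/325 + 2061*exp(-4*t)*sin(2*t)/325

Characteristic equation r² + 8r + 20 = 0 has discriminant (8)² - 4·(20) = -16 < 0, so r = -4 ± 2i.
Hence y_h = C1*cos(2*t)*exp(-4*t) + C2*exp(-4*t)*sin(2*t).
Try y_p = A*cos(5*t) + B*sin(5*t). Substituting and equating the coefficients of cos(5t) and sin(5t) gives A = -48/325, B = -6/325, so y_p = -48*cos(5*t)/325 - 6*sin(5*t)/325.
General solution: y = -48*cos(5*t)/325 - 6*sin(5*t)/325 + C1*cos(2*t)*exp(-4*t) + C2*exp(-4*t)*sin(2*t).
Apply the initial conditions: y(0) = -48/325 + C1 = 2 and y'(0) = -6/65 - 4*C1 + 2*C2 = 4. Solving gives C1 = 698/325, C2 = 2061/325.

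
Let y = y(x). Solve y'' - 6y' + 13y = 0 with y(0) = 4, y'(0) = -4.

Characteristic equation r² - 6r + 13 = 0 has discriminant (-6)² - 4·(13) = -16 < 0, so r = 3 ± 2i.
Hence y_h = C1*cos(2*x)*exp(3*x) + C2*exp(3*x)*sin(2*x).
Apply the initial conditions: y(0) = C1 = 4 and y'(0) = 2*C2 + 3*C1 = -4. Solving gives C1 = 4, C2 = -8.

y = -8*exp(3*x)*sin(2*x) + 4*cos(2*x)*exp(3*x)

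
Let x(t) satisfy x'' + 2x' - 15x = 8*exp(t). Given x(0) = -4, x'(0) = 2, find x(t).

Characteristic equation r² + 2r - 15 = 0 factors as (r - 3)(r + 5) = 0, so r = 3, -5.
Hence x_h = C1*exp(3*t) + C2*exp(-5*t).
Try x_p = A*exp(t). Substituting into the equation and dividing by exp(t) gives A = -2/3, so x_p = -2*exp(t)/3.
General solution: x = -2*exp(t)/3 + C1*exp(3*t) + C2*exp(-5*t).
Apply the initial conditions: x(0) = -2/3 + C1 + C2 = -4 and x'(0) = -2/3 - 5*C2 + 3*C1 = 2. Solving gives C1 = -7/4, C2 = -19/12.

x = -19*exp(-5*t)/12 - 7*exp(3*t)/4 - 2*exp(t)/3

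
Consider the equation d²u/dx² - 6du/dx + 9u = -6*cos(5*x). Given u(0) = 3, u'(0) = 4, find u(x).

Characteristic equation r² - 6r + 9 = 0 has discriminant (-6)² - 4·(9) = 0, so r = 3 is a repeated root.
Hence u_h = (C1 + C2*x)*exp(3*x).
Try u_p = A*cos(5*x) + B*sin(5*x). Substituting and equating the coefficients of cos(5x) and sin(5x) gives A = 24/289, B = 45/289, so u_p = 24*cos(5*x)/289 + 45*sin(5*x)/289.
General solution: u = 24*cos(5*x)/289 + 45*sin(5*x)/289 + C1*exp(3*x) + C2*x*exp(3*x).
Apply the initial conditions: u(0) = 24/289 + C1 = 3 and u'(0) = 225/289 + C2 + 3*C1 = 4. Solving gives C1 = 843/289, C2 = -94/17.

u = 24*cos(5*x)/289 + 45*sin(5*x)/289 + 843*exp(3*x)/289 - 94*x*exp(3*x)/17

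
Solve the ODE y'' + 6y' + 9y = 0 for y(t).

y = C1*exp(-3*t) + C2*t*exp(-3*t)

Characteristic equation r² + 6r + 9 = 0 has discriminant (6)² - 4·(9) = 0, so r = -3 is a repeated root.
Hence y_h = (C1 + C2*t)*exp(-3*t).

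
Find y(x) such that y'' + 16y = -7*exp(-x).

Characteristic equation r² + 16 = 0 has discriminant (0)² - 4·(16) = -64 < 0, so r = ± 4i.
Hence y_h = C1*cos(4*x) + C2*sin(4*x).
Try y_p = A*exp(-x). Substituting into the equation and dividing by exp(-x) gives A = -7/17, so y_p = -7*exp(-x)/17.

y = -7*exp(-x)/17 + C1*cos(4*x) + C2*sin(4*x)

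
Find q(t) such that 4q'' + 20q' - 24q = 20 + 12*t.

q = -5/4 - t/2 + C1*exp(-6*t) + C2*exp(t)

Divide through by 4: q'' + 5q' - 6q = 5 + 3*t.
Characteristic equation r² + 5r - 6 = 0 factors as (r + 6)(r - 1) = 0, so r = -6, 1.
Hence q_h = C1*exp(-6*t) + C2*exp(t).
For the particular solution try q_p = A0 + A1*t. Substituting and matching coefficients of each power of t gives A0 = -5/4, A1 = -1/2, so q_p = -5/4 - t/2.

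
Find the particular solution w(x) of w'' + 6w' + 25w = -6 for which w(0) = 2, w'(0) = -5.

w = -6/25 + 43*exp(-3*x)*sin(4*x)/100 + 56*cos(4*x)*exp(-3*x)/25

Characteristic equation r² + 6r + 25 = 0 has discriminant (6)² - 4·(25) = -64 < 0, so r = -3 ± 4i.
Hence w_h = C1*cos(4*x)*exp(-3*x) + C2*exp(-3*x)*sin(4*x).
For the particular solution try w_p = A0. Substituting and matching coefficients of each power of x gives A0 = -6/25, so w_p = -6/25.
General solution: w = -6/25 + C1*cos(4*x)*exp(-3*x) + C2*exp(-3*x)*sin(4*x).
Apply the initial conditions: w(0) = -6/25 + C1 = 2 and w'(0) = -3*C1 + 4*C2 = -5. Solving gives C1 = 56/25, C2 = 43/100.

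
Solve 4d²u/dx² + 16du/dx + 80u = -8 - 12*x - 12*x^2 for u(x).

u = -67/1000 - 9*x/100 - 3*x**2/20 + C1*cos(4*x)*exp(-2*x) + C2*exp(-2*x)*sin(4*x)

Divide through by 4: u'' + 4u' + 20u = -2 - 3*x - 3*x^2.
Characteristic equation r² + 4r + 20 = 0 has discriminant (4)² - 4·(20) = -64 < 0, so r = -2 ± 4i.
Hence u_h = C1*cos(4*x)*exp(-2*x) + C2*exp(-2*x)*sin(4*x).
For the particular solution try u_p = A0 + A1*x + A2*x^2. Substituting and matching coefficients of each power of x gives A0 = -67/1000, A1 = -9/100, A2 = -3/20, so u_p = -67/1000 - 9*x/100 - 3*x^2/20.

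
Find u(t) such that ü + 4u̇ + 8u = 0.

u = C1*cos(2*t)*exp(-2*t) + C2*exp(-2*t)*sin(2*t)

Characteristic equation r² + 4r + 8 = 0 has discriminant (4)² - 4·(8) = -16 < 0, so r = -2 ± 2i.
Hence u_h = C1*cos(2*t)*exp(-2*t) + C2*exp(-2*t)*sin(2*t).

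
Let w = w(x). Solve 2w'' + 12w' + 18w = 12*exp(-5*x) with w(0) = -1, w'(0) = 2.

Divide through by 2: w'' + 6w' + 9w = 6*exp(-5*x).
Characteristic equation r² + 6r + 9 = 0 has discriminant (6)² - 4·(9) = 0, so r = -3 is a repeated root.
Hence w_h = (C1 + C2*x)*exp(-3*x).
Try w_p = A*exp(-5*x). Substituting into the equation and dividing by exp(-5*x) gives A = 3/2, so w_p = 3*exp(-5*x)/2.
General solution: w = 3*exp(-5*x)/2 + C1*exp(-3*x) + C2*x*exp(-3*x).
Apply the initial conditions: w(0) = 3/2 + C1 = -1 and w'(0) = -15/2 + C2 - 3*C1 = 2. Solving gives C1 = -5/2, C2 = 2.

w = -5*exp(-3*x)/2 + 3*exp(-5*x)/2 + 2*x*exp(-3*x)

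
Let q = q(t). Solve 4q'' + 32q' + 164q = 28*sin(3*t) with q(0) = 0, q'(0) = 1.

q = -21*cos(3*t)/200 + 7*sin(3*t)/50 + exp(-4*t)*sin(5*t)/5 + 21*cos(5*t)*exp(-4*t)/200

Divide through by 4: q'' + 8q' + 41q = 7*sin(3*t).
Characteristic equation r² + 8r + 41 = 0 has discriminant (8)² - 4·(41) = -100 < 0, so r = -4 ± 5i.
Hence q_h = C1*cos(5*t)*exp(-4*t) + C2*exp(-4*t)*sin(5*t).
Try q_p = A*cos(3*t) + B*sin(3*t). Substituting and equating the coefficients of cos(3t) and sin(3t) gives A = -21/200, B = 7/50, so q_p = -21*cos(3*t)/200 + 7*sin(3*t)/50.
General solution: q = -21*cos(3*t)/200 + 7*sin(3*t)/50 + C1*cos(5*t)*exp(-4*t) + C2*exp(-4*t)*sin(5*t).
Apply the initial conditions: q(0) = -21/200 + C1 = 0 and q'(0) = 21/50 - 4*C1 + 5*C2 = 1. Solving gives C1 = 21/200, C2 = 1/5.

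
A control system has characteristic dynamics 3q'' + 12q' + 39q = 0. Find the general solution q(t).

Divide through by 3: q'' + 4q' + 13q = 0.
Characteristic equation r² + 4r + 13 = 0 has discriminant (4)² - 4·(13) = -36 < 0, so r = -2 ± 3i.
Hence q_h = C1*cos(3*t)*exp(-2*t) + C2*exp(-2*t)*sin(3*t).

q = C1*cos(3*t)*exp(-2*t) + C2*exp(-2*t)*sin(3*t)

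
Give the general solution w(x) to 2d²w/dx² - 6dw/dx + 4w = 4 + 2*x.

Divide through by 2: w'' - 3w' + 2w = 2 + x.
Characteristic equation r² - 3r + 2 = 0 factors as (r - 1)(r - 2) = 0, so r = 1, 2.
Hence w_h = C1*exp(x) + C2*exp(2*x).
For the particular solution try w_p = A0 + A1*x. Substituting and matching coefficients of each power of x gives A0 = 7/4, A1 = 1/2, so w_p = 7/4 + x/2.

w = 7/4 + x/2 + C1*exp(x) + C2*exp(2*x)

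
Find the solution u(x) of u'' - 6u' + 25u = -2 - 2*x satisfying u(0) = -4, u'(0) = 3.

u = -62/625 - 2*x/25 - 2438*cos(4*x)*exp(3*x)/625 + 9239*exp(3*x)*sin(4*x)/2500

Characteristic equation r² - 6r + 25 = 0 has discriminant (-6)² - 4·(25) = -64 < 0, so r = 3 ± 4i.
Hence u_h = C1*cos(4*x)*exp(3*x) + C2*exp(3*x)*sin(4*x).
For the particular solution try u_p = A0 + A1*x. Substituting and matching coefficients of each power of x gives A0 = -62/625, A1 = -2/25, so u_p = -62/625 - 2*x/25.
General solution: u = -62/625 - 2*x/25 + C1*cos(4*x)*exp(3*x) + C2*exp(3*x)*sin(4*x).
Apply the initial conditions: u(0) = -62/625 + C1 = -4 and u'(0) = -2/25 + 3*C1 + 4*C2 = 3. Solving gives C1 = -2438/625, C2 = 9239/2500.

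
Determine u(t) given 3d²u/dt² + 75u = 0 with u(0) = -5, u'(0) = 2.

u = -5*cos(5*t) + 2*sin(5*t)/5

Divide through by 3: u'' + 25u = 0.
Characteristic equation r² + 25 = 0 has discriminant (0)² - 4·(25) = -100 < 0, so r = ± 5i.
Hence u_h = C1*cos(5*t) + C2*sin(5*t).
Apply the initial conditions: u(0) = C1 = -5 and u'(0) = 5*C2 = 2. Solving gives C1 = -5, C2 = 2/5.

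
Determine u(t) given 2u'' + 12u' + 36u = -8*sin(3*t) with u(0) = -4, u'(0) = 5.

u = -4*sin(3*t)/45 + 8*cos(3*t)/45 - 188*cos(3*t)*exp(-3*t)/45 - 109*exp(-3*t)*sin(3*t)/45

Divide through by 2: u'' + 6u' + 18u = -4*sin(3*t).
Characteristic equation r² + 6r + 18 = 0 has discriminant (6)² - 4·(18) = -36 < 0, so r = -3 ± 3i.
Hence u_h = C1*cos(3*t)*exp(-3*t) + C2*exp(-3*t)*sin(3*t).
Try u_p = A*cos(3*t) + B*sin(3*t). Substituting and equating the coefficients of cos(3t) and sin(3t) gives A = 8/45, B = -4/45, so u_p = -4*sin(3*t)/45 + 8*cos(3*t)/45.
General solution: u = -4*sin(3*t)/45 + 8*cos(3*t)/45 + C1*cos(3*t)*exp(-3*t) + C2*exp(-3*t)*sin(3*t).
Apply the initial conditions: u(0) = 8/45 + C1 = -4 and u'(0) = -4/15 - 3*C1 + 3*C2 = 5. Solving gives C1 = -188/45, C2 = -109/45.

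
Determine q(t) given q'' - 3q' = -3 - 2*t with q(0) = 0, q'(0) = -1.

q = 20/27 - 20*exp(3*t)/27 + t**2/3 + 11*t/9

Characteristic equation r² - 3r = 0 factors as (r - 3)r = 0, so r = 3, 0.
Hence q_h = C1*exp(3*t) + C2.
Since 0 is a characteristic root (multiplicity 1), multiply the polynomial trial by t: try q_p = t*(A0 + A1*t). Substituting and matching coefficients of each power of t gives A0 = 11/9, A1 = 1/3, so q_p = t^2/3 + 11*t/9.
General solution: q = C2 + t^2/3 + 11*t/9 + C1*exp(3*t).
Apply the initial conditions: q(0) = C1 + C2 = 0 and q'(0) = 11/9 + 3*C1 = -1. Solving gives C1 = -20/27, C2 = 20/27.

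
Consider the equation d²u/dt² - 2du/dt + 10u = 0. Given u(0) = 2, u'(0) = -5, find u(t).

Characteristic equation r² - 2r + 10 = 0 has discriminant (-2)² - 4·(10) = -36 < 0, so r = 1 ± 3i.
Hence u_h = C1*cos(3*t)*exp(t) + C2*exp(t)*sin(3*t).
Apply the initial conditions: u(0) = C1 = 2 and u'(0) = C1 + 3*C2 = -5. Solving gives C1 = 2, C2 = -7/3.

u = 2*cos(3*t)*exp(t) - 7*exp(t)*sin(3*t)/3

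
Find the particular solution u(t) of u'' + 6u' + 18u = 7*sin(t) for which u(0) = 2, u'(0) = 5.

Characteristic equation r² + 6r + 18 = 0 has discriminant (6)² - 4·(18) = -36 < 0, so r = -3 ± 3i.
Hence u_h = C1*cos(3*t)*exp(-3*t) + C2*exp(-3*t)*sin(3*t).
Try u_p = A*cos(t) + B*sin(t). Substituting and equating the coefficients of cos(t) and sin(t) gives A = -42/325, B = 119/325, so u_p = -42*cos(t)/325 + 119*sin(t)/325.
General solution: u = -42*cos(t)/325 + 119*sin(t)/325 + C1*cos(3*t)*exp(-3*t) + C2*exp(-3*t)*sin(3*t).
Apply the initial conditions: u(0) = -42/325 + C1 = 2 and u'(0) = 119/325 - 3*C1 + 3*C2 = 5. Solving gives C1 = 692/325, C2 = 1194/325.

u = -42*cos(t)/325 + 119*sin(t)/325 + 692*cos(3*t)*exp(-3*t)/325 + 1194*exp(-3*t)*sin(3*t)/325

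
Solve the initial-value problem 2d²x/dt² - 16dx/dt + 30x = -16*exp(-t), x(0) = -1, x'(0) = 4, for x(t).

x = -7*exp(3*t)/2 - exp(-t)/3 + 17*exp(5*t)/6

Divide through by 2: x'' - 8x' + 15x = -8*exp(-t).
Characteristic equation r² - 8r + 15 = 0 factors as (r - 3)(r - 5) = 0, so r = 3, 5.
Hence x_h = C1*exp(3*t) + C2*exp(5*t).
Try x_p = A*exp(-t). Substituting into the equation and dividing by exp(-t) gives A = -1/3, so x_p = -exp(-t)/3.
General solution: x = -exp(-t)/3 + C1*exp(3*t) + C2*exp(5*t).
Apply the initial conditions: x(0) = -1/3 + C1 + C2 = -1 and x'(0) = 1/3 + 3*C1 + 5*C2 = 4. Solving gives C1 = -7/2, C2 = 17/6.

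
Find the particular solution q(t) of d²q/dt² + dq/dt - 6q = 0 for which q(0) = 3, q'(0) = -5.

Characteristic equation r² + r - 6 = 0 factors as (r - 2)(r + 3) = 0, so r = 2, -3.
Hence q_h = C1*exp(2*t) + C2*exp(-3*t).
Apply the initial conditions: q(0) = C1 + C2 = 3 and q'(0) = -3*C2 + 2*C1 = -5. Solving gives C1 = 4/5, C2 = 11/5.

q = 4*exp(2*t)/5 + 11*exp(-3*t)/5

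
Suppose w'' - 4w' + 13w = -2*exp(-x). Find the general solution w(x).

w = -exp(-x)/9 + C1*cos(3*x)*exp(2*x) + C2*exp(2*x)*sin(3*x)

Characteristic equation r² - 4r + 13 = 0 has discriminant (-4)² - 4·(13) = -36 < 0, so r = 2 ± 3i.
Hence w_h = C1*cos(3*x)*exp(2*x) + C2*exp(2*x)*sin(3*x).
Try w_p = A*exp(-x). Substituting into the equation and dividing by exp(-x) gives A = -1/9, so w_p = -exp(-x)/9.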